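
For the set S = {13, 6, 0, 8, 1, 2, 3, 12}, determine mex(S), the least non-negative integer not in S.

4

The values 0, 1, 2, 3 are all present; 4 is the first non-negative integer missing from the set.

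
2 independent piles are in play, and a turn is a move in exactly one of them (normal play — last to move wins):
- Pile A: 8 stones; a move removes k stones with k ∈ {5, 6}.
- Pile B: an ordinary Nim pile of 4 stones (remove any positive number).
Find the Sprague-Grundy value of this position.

5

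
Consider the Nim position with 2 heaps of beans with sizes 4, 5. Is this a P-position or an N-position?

N-position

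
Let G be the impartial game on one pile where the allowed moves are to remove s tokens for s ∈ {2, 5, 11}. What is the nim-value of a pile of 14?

0

Grundy values for subtraction set {2, 5, 11}:
g(0) = mex{} = 0
g(1) = mex{} = 0
g(2) = mex{0} = 1
g(3) = mex{0} = 1
g(4) = mex{1} = 0
g(5) = mex{0,1} = 2
g(6) = mex{0} = 1
g(7) = mex{1,2} = 0
g(8) = mex{1} = 0
g(9) = mex{0} = 1
g(10) = mex{0,2} = 1
g(11) = mex{0,1} = 2
g(12) = mex{0,1} = 2
g(13) = mex{0,1,2} = 3
g(14) = mex{1,2} = 0
So g(14) = 0.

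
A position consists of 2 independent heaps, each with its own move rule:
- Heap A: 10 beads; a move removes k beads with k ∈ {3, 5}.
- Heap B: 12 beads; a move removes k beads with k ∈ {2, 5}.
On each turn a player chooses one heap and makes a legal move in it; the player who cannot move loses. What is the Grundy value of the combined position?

Build the Grundy sequence for heap A with g(k) = mex{g(k−s) : s ∈ {3, 5}, s ≤ k}:
g(0) = mex{} = 0
g(1) = mex{} = 0
g(2) = mex{} = 0
g(3) = mex{0} = 1
g(4) = mex{0} = 1
g(5) = mex{0} = 1
g(6) = mex{0,1} = 2
g(7) = mex{0,1} = 2
g(8) = mex{1} = 0
g(9) = mex{1,2} = 0
g(10) = mex{1,2} = 0
So g(10) = 0.
Build the Grundy sequence for heap B with g(k) = mex{g(k−s) : s ∈ {2, 5}, s ≤ k}:
k:     0  1  2  3  4  5  6  7  8  9 10 11 12
g(k):  0  0  1  1  0  2  1  0  0  1  1  0  2
So g(12) = 2.
The value of a disjunctive sum is the nim-sum of the parts.
Combined value = 0 ⊕ 2 = 2.

2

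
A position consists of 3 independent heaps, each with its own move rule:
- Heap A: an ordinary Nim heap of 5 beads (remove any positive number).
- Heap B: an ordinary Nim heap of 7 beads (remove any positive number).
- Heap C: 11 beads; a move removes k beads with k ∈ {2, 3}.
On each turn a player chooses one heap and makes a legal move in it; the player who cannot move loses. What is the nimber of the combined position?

Heap A is a plain Nim heap of size 5, so its Grundy value is 5.
Heap B is a plain Nim heap of size 7, so its Grundy value is 7.
Grundy values for heap C (subtraction set {2, 3}):
g(0) = mex{} = 0
g(1) = mex{} = 0
g(2) = mex{0} = 1
g(3) = mex{0} = 1
g(4) = mex{0,1} = 2
g(5) = mex{1} = 0
g(6) = mex{1,2} = 0
g(7) = mex{0,2} = 1
g(8) = mex{0} = 1
g(9) = mex{0,1} = 2
g(10) = mex{1} = 0
g(11) = mex{1,2} = 0
So g(11) = 0.
By the Sprague-Grundy theorem, the Grundy value of a sum of independent games is the XOR of the component values.
Combined value = 5 XOR 7 XOR 0 = 2.

2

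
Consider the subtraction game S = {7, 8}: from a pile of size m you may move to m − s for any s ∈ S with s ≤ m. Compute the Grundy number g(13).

Build the Grundy sequence with g(k) = mex{g(k−s) : s ∈ {7, 8}, s ≤ k}:
g(0) = mex{} = 0
g(1) = mex{} = 0
g(2) = mex{} = 0
g(3) = mex{} = 0
g(4) = mex{} = 0
g(5) = mex{} = 0
g(6) = mex{} = 0
g(7) = mex{0} = 1
g(8) = mex{0} = 1
g(9) = mex{0} = 1
g(10) = mex{0} = 1
g(11) = mex{0} = 1
g(12) = mex{0} = 1
g(13) = mex{0} = 1
So g(13) = 1.

1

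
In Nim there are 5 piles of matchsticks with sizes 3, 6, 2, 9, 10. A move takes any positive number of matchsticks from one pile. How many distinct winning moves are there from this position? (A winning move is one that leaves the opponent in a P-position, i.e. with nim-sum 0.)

1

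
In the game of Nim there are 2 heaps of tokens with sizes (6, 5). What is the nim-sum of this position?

3

Write each in binary and XOR column by column:
  110  (6)
  101  (5)
  ---
  011  (3)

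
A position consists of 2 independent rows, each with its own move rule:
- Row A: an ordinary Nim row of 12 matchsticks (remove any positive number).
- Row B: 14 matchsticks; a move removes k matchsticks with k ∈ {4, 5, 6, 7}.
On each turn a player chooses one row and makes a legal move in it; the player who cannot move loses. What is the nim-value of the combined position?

12

Row A is a plain Nim row of size 12, so its Grundy value is 12.
Build the Grundy sequence for row B with g(k) = mex{g(k−s) : s ∈ {4, 5, 6, 7}, s ≤ k}:
g(0) = mex{} = 0
g(1) = mex{} = 0
g(2) = mex{} = 0
g(3) = mex{} = 0
g(4) = mex{0} = 1
g(5) = mex{0} = 1
g(6) = mex{0} = 1
g(7) = mex{0} = 1
g(8) = mex{0,1} = 2
g(9) = mex{0,1} = 2
g(10) = mex{0,1} = 2
g(11) = mex{1} = 0
g(12) = mex{1,2} = 0
g(13) = mex{1,2} = 0
g(14) = mex{1,2} = 0
So g(14) = 0.
By the Sprague-Grundy theorem, the Grundy value of a sum of independent games is the XOR of the component values.
Combined value = 12 ⊕ 0 = 12.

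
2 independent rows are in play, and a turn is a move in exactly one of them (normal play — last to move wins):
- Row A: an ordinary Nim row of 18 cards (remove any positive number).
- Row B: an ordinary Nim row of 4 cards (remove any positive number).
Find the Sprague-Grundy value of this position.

22

Row A is a plain Nim row of size 18, so its Grundy value is 18.
Row B is a plain Nim row of size 4, so its Grundy value is 4.
By the Sprague-Grundy theorem, the Grundy value of a sum of independent games is the XOR of the component values.
Combined value = 18 ⊕ 4 = 22.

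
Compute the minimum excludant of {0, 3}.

1

0 is in the set but 1 is not, so the mex is 1.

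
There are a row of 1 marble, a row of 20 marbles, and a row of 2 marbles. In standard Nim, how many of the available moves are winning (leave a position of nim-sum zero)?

1

Nim-sum: 1 XOR 20 XOR 2 = 23.
The overall nim-sum is X = 23. A row of size p has a winning move iff p XOR X < p (reduce it to p XOR X).
  1: 1 XOR 23 = 22 ≥ 1 — no move.
  20: 20 XOR 23 = 3 < 20 — winning move (to 3).
  2: 2 XOR 23 = 21 ≥ 2 — no move.
That gives 1 winning move.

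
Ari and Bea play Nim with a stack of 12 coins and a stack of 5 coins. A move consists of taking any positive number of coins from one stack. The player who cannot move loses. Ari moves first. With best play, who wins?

Ari wins

Nim-sum: 12 ^ 5 = 9.
The nim-sum is 9 ≠ 0, so this is an N-position: the player to move can win; Ari has a winning move.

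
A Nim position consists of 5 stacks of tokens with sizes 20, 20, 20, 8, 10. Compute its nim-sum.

22

Bitwise XOR of the heap sizes:
  10100  (20)
  10100  (20)
  10100  (20)
  01000  (8)
  01010  (10)
  -----
  10110  (22)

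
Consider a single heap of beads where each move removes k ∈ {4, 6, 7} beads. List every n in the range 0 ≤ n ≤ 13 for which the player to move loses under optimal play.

0, 1, 2, 3, 11, 12, 13

Compute g(0), g(1), … for moves {4, 6, 7}:
g(0) = mex{} = 0
g(1) = mex{} = 0
g(2) = mex{} = 0
g(3) = mex{} = 0
g(4) = mex{0} = 1
g(5) = mex{0} = 1
g(6) = mex{0} = 1
g(7) = mex{0} = 1
g(8) = mex{0,1} = 2
g(9) = mex{0,1} = 2
g(10) = mex{0,1} = 2
g(11) = mex{1} = 0
g(12) = mex{1,2} = 0
g(13) = mex{1,2} = 0
The P-positions (g = 0) in 0..13 are 0, 1, 2, 3, 11, 12, 13.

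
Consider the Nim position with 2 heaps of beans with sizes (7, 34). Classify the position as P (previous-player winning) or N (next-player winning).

Compute the nim-sum pairwise:
7 ⊕ 34 = 37
The nim-sum is 37 ≠ 0, so this is an N-position: the player to move can win.

N-position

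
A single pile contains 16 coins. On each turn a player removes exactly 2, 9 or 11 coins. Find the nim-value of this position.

Build the Grundy sequence with g(k) = mex{g(k−s) : s ∈ {2, 9, 11}, s ≤ k}:
k:     0  1  2  3  4  5  6  7  8  9 10 11 12 13 14 15 16
g(k):  0  0  1  1  0  0  1  1  0  2  1  3  2  2  3  3  2
So g(16) = 2.

2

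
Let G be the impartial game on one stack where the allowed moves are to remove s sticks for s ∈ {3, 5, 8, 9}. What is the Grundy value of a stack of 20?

2

Compute g(0), g(1), … for moves {3, 5, 8, 9}:
k:     0  1  2  3  4  5  6  7  8  9 10 11 12 13 14 15 16 17 18 19 20
g(k):  0  0  0  1  1  1  2  2  2  3  3  3  0  0  0  1  1  1  2  2  2
So g(20) = 2.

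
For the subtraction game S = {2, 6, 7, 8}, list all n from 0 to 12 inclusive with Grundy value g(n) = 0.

Grundy values for subtraction set {2, 6, 7, 8}:
k:     0  1  2  3  4  5  6  7  8  9 10 11 12
g(k):  0  0  1  1  0  0  1  1  2  2  3  3  2
The P-positions (g = 0) in 0..12 are 0, 1, 4, 5.

0, 1, 4, 5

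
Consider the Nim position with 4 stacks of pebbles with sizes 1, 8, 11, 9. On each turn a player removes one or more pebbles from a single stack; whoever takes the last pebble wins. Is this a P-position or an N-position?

Compute the nim-sum pairwise:
1 XOR 8 = 9
9 XOR 11 = 2
2 XOR 9 = 11
The nim-sum is 11 ≠ 0, so this is an N-position: the player to move can win.

N-position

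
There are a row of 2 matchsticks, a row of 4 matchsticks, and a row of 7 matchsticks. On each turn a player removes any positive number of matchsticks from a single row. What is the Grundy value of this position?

Compute the nim-sum pairwise:
2 XOR 4 = 6
6 XOR 7 = 1

1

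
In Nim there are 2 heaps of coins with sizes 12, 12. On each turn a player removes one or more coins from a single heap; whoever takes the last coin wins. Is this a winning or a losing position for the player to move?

Losing position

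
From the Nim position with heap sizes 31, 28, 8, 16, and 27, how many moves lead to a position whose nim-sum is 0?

Nim-sum: 31 XOR 28 XOR 8 XOR 16 XOR 27 = 0.
The nim-sum is already 0, so every move leaves a nonzero nim-sum — there are no winning moves.

0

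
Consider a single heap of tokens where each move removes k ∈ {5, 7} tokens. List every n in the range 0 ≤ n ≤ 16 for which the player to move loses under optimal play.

0, 1, 2, 3, 4, 12, 13, 14, 15, 16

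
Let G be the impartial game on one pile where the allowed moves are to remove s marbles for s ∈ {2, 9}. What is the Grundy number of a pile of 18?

1

Build the Grundy sequence with g(k) = mex{g(k−s) : s ∈ {2, 9}, s ≤ k}:
k:     0  1  2  3  4  5  6  7  8  9 10 11 12 13 14 15 16 17 18
g(k):  0  0  1  1  0  0  1  1  0  2  1  0  0  1  1  0  0  1  1
So g(18) = 1.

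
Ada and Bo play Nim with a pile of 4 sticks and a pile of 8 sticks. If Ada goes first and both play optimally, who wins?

Ada wins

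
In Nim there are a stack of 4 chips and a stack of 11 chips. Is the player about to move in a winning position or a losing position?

Winning position

Write each in binary and XOR column by column:
  0100  (4)
  1011  (11)
  ----
  1111  (15)
The nim-sum is 15 ≠ 0, so this is an N-position: the player to move can win.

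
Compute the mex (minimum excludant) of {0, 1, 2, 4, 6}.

The values 0, 1, 2 are all present; 3 is the first non-negative integer missing from the set.

3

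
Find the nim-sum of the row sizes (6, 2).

4

Bitwise XOR of the heap sizes:
  110  (6)
  010  (2)
  ---
  100  (4)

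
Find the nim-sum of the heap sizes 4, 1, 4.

Compute the nim-sum pairwise:
4 ⊕ 1 = 5
5 ⊕ 4 = 1

1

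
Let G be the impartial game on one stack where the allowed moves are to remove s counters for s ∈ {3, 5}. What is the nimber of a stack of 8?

0

Compute g(0), g(1), … for moves {3, 5}:
k:     0  1  2  3  4  5  6  7  8
g(k):  0  0  0  1  1  1  2  2  0
So g(8) = 0.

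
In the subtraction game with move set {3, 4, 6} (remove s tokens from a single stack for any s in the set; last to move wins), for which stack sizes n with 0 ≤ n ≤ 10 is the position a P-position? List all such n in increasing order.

0, 1, 2, 9, 10

Grundy values for subtraction set {3, 4, 6}:
k:     0  1  2  3  4  5  6  7  8  9 10
g(k):  0  0  0  1  1  1  2  2  2  0  0
The P-positions (g = 0) in 0..10 are 0, 1, 2, 9, 10.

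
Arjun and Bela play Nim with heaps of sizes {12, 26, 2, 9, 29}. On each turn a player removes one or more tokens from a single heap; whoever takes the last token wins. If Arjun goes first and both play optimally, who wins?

Bela wins

In binary:
  01100  (12)
  11010  (26)
  00010  (2)
  01001  (9)
  11101  (29)
  -----
  00000  (0)
The nim-sum is 0, so this is a P-position: the player to move is in a losing position under optimal play; Arjun is about to move from it and so loses — Bela wins.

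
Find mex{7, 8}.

0

0 is not in the set, so the mex is 0.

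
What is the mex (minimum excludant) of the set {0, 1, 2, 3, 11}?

4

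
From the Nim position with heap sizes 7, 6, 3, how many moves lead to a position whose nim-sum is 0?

3

Compute the nim-sum pairwise:
7 ⊕ 6 = 1
1 ⊕ 3 = 2
The overall nim-sum is X = 2. A heap of size p has a winning move iff p XOR X < p (reduce it to p XOR X).
  7: 7 XOR 2 = 5 < 7 — winning move (to 5).
  6: 6 XOR 2 = 4 < 6 — winning move (to 4).
  3: 3 XOR 2 = 1 < 3 — winning move (to 1).
That gives 3 winning moves.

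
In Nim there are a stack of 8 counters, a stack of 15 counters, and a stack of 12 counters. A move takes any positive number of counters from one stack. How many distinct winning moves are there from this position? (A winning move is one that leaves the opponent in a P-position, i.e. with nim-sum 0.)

3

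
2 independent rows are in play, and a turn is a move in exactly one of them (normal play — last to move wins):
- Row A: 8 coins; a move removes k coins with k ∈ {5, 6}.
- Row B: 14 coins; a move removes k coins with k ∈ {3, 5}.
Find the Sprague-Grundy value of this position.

Build the Grundy sequence for row A with g(k) = mex{g(k−s) : s ∈ {5, 6}, s ≤ k}:
k:     0  1  2  3  4  5  6  7  8
g(k):  0  0  0  0  0  1  1  1  1
So g(8) = 1.
Grundy values for row B (subtraction set {3, 5}):
g(0) = mex{} = 0
g(1) = mex{} = 0
g(2) = mex{} = 0
g(3) = mex{0} = 1
g(4) = mex{0} = 1
g(5) = mex{0} = 1
g(6) = mex{0,1} = 2
g(7) = mex{0,1} = 2
g(8) = mex{1} = 0
g(9) = mex{1,2} = 0
g(10) = mex{1,2} = 0
g(11) = mex{0,2} = 1
g(12) = mex{0,2} = 1
g(13) = mex{0} = 1
g(14) = mex{0,1} = 2
So g(14) = 2.
By the Sprague-Grundy theorem, the Grundy value of a sum of independent games is the XOR of the component values.
Combined value = 1 XOR 2 = 3.

3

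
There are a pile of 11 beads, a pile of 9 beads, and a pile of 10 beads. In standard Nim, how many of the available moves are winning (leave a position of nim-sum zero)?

Write each in binary and XOR column by column:
  1011  (11)
  1001  (9)
  1010  (10)
  ----
  1000  (8)
The overall nim-sum is X = 8. A pile of size p has a winning move iff p XOR X < p (reduce it to p XOR X).
  11: 11 XOR 8 = 3 < 11 — winning move (to 3).
  9: 9 XOR 8 = 1 < 9 — winning move (to 1).
  10: 10 XOR 8 = 2 < 10 — winning move (to 2).
That gives 3 winning moves.

3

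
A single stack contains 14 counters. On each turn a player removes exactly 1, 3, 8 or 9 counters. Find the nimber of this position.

Build the Grundy sequence with g(k) = mex{g(k−s) : s ∈ {1, 3, 8, 9}, s ≤ k}:
k:     0  1  2  3  4  5  6  7  8  9 10 11 12 13 14
g(k):  0  1  0  1  0  1  0  1  2  3  2  3  2  3  2
So g(14) = 2.

2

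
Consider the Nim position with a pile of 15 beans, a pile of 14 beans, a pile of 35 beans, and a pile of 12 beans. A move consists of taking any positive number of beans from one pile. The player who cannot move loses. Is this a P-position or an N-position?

N-position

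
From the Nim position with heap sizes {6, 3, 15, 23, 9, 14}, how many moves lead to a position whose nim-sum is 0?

1

Bitwise XOR of the heap sizes:
  00110  (6)
  00011  (3)
  01111  (15)
  10111  (23)
  01001  (9)
  01110  (14)
  -----
  11010  (26)
The overall nim-sum is X = 26. A heap of size p has a winning move iff p XOR X < p (reduce it to p XOR X).
  6: 6 XOR 26 = 28 ≥ 6 — no move.
  3: 3 XOR 26 = 25 ≥ 3 — no move.
  15: 15 XOR 26 = 21 ≥ 15 — no move.
  23: 23 XOR 26 = 13 < 23 — winning move (to 13).
  9: 9 XOR 26 = 19 ≥ 9 — no move.
  14: 14 XOR 26 = 20 ≥ 14 — no move.
That gives 1 winning move.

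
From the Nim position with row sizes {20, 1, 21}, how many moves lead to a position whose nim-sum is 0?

Nim-sum: 20 ^ 1 ^ 21 = 0.
The nim-sum is already 0, so every move leaves a nonzero nim-sum — there are no winning moves.

0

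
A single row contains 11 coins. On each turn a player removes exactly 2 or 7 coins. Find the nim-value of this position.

Build the Grundy sequence with g(k) = mex{g(k−s) : s ∈ {2, 7}, s ≤ k}:
g(0) = mex{} = 0
g(1) = mex{} = 0
g(2) = mex{0} = 1
g(3) = mex{0} = 1
g(4) = mex{1} = 0
g(5) = mex{1} = 0
g(6) = mex{0} = 1
g(7) = mex{0} = 1
g(8) = mex{0,1} = 2
g(9) = mex{1} = 0
g(10) = mex{1,2} = 0
g(11) = mex{0} = 1
So g(11) = 1.

1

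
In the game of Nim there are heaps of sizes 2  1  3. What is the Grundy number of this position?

Bitwise XOR of the heap sizes:
  10  (2)
  01  (1)
  11  (3)
  --
  00  (0)

0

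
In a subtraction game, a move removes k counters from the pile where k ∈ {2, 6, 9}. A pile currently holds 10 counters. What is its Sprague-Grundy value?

1

Compute g(0), g(1), … for moves {2, 6, 9}:
k:     0  1  2  3  4  5  6  7  8  9 10
g(k):  0  0  1  1  0  0  1  1  0  2  1
So g(10) = 1.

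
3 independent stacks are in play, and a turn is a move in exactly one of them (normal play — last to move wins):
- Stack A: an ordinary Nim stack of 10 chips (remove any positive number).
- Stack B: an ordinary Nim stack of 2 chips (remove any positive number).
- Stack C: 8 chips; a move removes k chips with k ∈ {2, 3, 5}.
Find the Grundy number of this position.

Stack A is a plain Nim stack of size 10, so its Grundy value is 10.
Stack B is a plain Nim stack of size 2, so its Grundy value is 2.
For stack C, compute g(0), g(1), … with moves {2, 3, 5}:
g(0) = mex{} = 0
g(1) = mex{} = 0
g(2) = mex{0} = 1
g(3) = mex{0} = 1
g(4) = mex{0,1} = 2
g(5) = mex{0,1} = 2
g(6) = mex{0,1,2} = 3
g(7) = mex{1,2} = 0
g(8) = mex{1,2,3} = 0
So g(8) = 0.
The value of a disjunctive sum is the nim-sum of the parts.
Combined value = 10 XOR 2 XOR 0 = 8.

8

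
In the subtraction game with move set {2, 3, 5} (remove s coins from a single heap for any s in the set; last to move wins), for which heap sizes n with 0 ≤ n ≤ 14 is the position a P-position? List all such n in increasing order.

Grundy values for subtraction set {2, 3, 5}:
k:     0  1  2  3  4  5  6  7  8  9 10 11 12 13 14
g(k):  0  0  1  1  2  2  3  0  0  1  1  2  2  3  0
The P-positions (g = 0) in 0..14 are 0, 1, 7, 8, 14.

0, 1, 7, 8, 14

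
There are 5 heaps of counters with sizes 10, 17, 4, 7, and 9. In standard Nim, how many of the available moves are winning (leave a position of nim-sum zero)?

1

Compute the nim-sum pairwise:
10 XOR 17 = 27
27 XOR 4 = 31
31 XOR 7 = 24
24 XOR 9 = 17
The overall nim-sum is X = 17. A heap of size p has a winning move iff p XOR X < p (reduce it to p XOR X).
  10: 10 XOR 17 = 27 ≥ 10 — no move.
  17: 17 XOR 17 = 0 < 17 — winning move (to 0).
  4: 4 XOR 17 = 21 ≥ 4 — no move.
  7: 7 XOR 17 = 22 ≥ 7 — no move.
  9: 9 XOR 17 = 24 ≥ 9 — no move.
That gives 1 winning move.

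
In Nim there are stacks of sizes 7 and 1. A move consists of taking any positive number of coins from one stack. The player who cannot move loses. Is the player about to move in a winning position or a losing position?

In binary:
  111  (7)
  001  (1)
  ---
  110  (6)
The nim-sum is 6 ≠ 0, so this is an N-position: the player to move can win.

Winning position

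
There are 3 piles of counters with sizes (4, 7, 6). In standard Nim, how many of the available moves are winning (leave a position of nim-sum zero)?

Compute the nim-sum pairwise:
4 ^ 7 = 3
3 ^ 6 = 5
The overall nim-sum is X = 5. A pile of size p has a winning move iff p XOR X < p (reduce it to p XOR X).
  4: 4 XOR 5 = 1 < 4 — winning move (to 1).
  7: 7 XOR 5 = 2 < 7 — winning move (to 2).
  6: 6 XOR 5 = 3 < 6 — winning move (to 3).
That gives 3 winning moves.

3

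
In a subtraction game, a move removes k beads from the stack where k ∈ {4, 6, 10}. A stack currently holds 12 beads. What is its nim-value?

3

Build the Grundy sequence with g(k) = mex{g(k−s) : s ∈ {4, 6, 10}, s ≤ k}:
k:     0  1  2  3  4  5  6  7  8  9 10 11 12
g(k):  0  0  0  0  1  1  1  1  2  2  2  2  3
So g(12) = 3.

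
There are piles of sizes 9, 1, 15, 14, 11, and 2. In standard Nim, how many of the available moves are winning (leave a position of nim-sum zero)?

0

Compute the nim-sum pairwise:
9 ⊕ 1 = 8
8 ⊕ 15 = 7
7 ⊕ 14 = 9
9 ⊕ 11 = 2
2 ⊕ 2 = 0
The nim-sum is already 0, so every move leaves a nonzero nim-sum — there are no winning moves.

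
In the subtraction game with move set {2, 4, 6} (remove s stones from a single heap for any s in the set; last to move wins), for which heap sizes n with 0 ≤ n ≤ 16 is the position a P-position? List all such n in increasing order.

Grundy values for subtraction set {2, 4, 6}:
k:     0  1  2  3  4  5  6  7  8  9 10 11 12 13 14 15 16
g(k):  0  0  1  1  2  2  3  3  0  0  1  1  2  2  3  3  0
The P-positions (g = 0) in 0..16 are 0, 1, 8, 9, 16.

0, 1, 8, 9, 16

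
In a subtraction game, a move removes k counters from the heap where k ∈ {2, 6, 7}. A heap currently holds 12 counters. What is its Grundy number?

2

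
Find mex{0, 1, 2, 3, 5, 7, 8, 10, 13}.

4

The values 0, 1, 2, 3 are all present; 4 is the first non-negative integer missing from the set.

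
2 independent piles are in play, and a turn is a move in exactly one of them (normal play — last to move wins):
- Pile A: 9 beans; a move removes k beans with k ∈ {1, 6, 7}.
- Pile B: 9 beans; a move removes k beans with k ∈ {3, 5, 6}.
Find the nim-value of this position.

3

For pile A, compute g(0), g(1), … with moves {1, 6, 7}:
g(0) = mex{} = 0
g(1) = mex{0} = 1
g(2) = mex{1} = 0
g(3) = mex{0} = 1
g(4) = mex{1} = 0
g(5) = mex{0} = 1
g(6) = mex{0,1} = 2
g(7) = mex{0,1,2} = 3
g(8) = mex{0,1,3} = 2
g(9) = mex{0,1,2} = 3
So g(9) = 3.
For pile B, compute g(0), g(1), … with moves {3, 5, 6}:
k:     0  1  2  3  4  5  6  7  8  9
g(k):  0  0  0  1  1  1  2  2  2  0
So g(9) = 0.
By the Sprague-Grundy theorem, the Grundy value of a sum of independent games is the XOR of the component values.
Combined value = 3 ⊕ 0 = 3.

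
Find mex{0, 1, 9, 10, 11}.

2

The values 0, 1 are all present; 2 is the first non-negative integer missing from the set.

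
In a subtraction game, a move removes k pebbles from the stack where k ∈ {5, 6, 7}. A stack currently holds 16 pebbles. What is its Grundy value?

0

Build the Grundy sequence with g(k) = mex{g(k−s) : s ∈ {5, 6, 7}, s ≤ k}:
k:     0  1  2  3  4  5  6  7  8  9 10 11 12 13 14 15 16
g(k):  0  0  0  0  0  1  1  1  1  1  2  2  0  0  0  0  0
So g(16) = 0.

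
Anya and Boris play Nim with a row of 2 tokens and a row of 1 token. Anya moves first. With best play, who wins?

Bitwise XOR of the heap sizes:
  10  (2)
  01  (1)
  --
  11  (3)
The nim-sum is 3 ≠ 0, so this is an N-position: the player to move can win; Anya has a winning move.

Anya wins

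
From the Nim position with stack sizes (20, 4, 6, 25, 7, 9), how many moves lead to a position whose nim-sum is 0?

3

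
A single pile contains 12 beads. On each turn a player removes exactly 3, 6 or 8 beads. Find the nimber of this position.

0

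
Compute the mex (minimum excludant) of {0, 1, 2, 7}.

3

The values 0, 1, 2 are all present; 3 is the first non-negative integer missing from the set.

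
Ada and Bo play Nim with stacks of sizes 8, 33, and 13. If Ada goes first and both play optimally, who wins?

Ada wins

Compute the nim-sum pairwise:
8 ^ 33 = 41
41 ^ 13 = 36
The nim-sum is 36 ≠ 0, so this is an N-position: the player to move can win; Ada has a winning move.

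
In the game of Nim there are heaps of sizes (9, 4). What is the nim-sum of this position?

Compute the nim-sum pairwise:
9 ^ 4 = 13

13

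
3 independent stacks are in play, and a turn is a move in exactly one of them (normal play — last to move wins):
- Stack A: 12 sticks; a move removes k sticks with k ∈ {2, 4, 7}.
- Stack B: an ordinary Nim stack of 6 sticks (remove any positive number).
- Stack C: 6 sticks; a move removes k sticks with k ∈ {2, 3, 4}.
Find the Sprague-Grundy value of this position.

6

For stack A, compute g(0), g(1), … with moves {2, 4, 7}:
g(0) = mex{} = 0
g(1) = mex{} = 0
g(2) = mex{0} = 1
g(3) = mex{0} = 1
g(4) = mex{0,1} = 2
g(5) = mex{0,1} = 2
g(6) = mex{1,2} = 0
g(7) = mex{0,1,2} = 3
g(8) = mex{0,2} = 1
g(9) = mex{1,2,3} = 0
g(10) = mex{0,1} = 2
g(11) = mex{0,2,3} = 1
g(12) = mex{1,2} = 0
So g(12) = 0.
Stack B is a plain Nim stack of size 6, so its Grundy value is 6.
For stack C, compute g(0), g(1), … with moves {2, 3, 4}:
g(0) = mex{} = 0
g(1) = mex{} = 0
g(2) = mex{0} = 1
g(3) = mex{0} = 1
g(4) = mex{0,1} = 2
g(5) = mex{0,1} = 2
g(6) = mex{1,2} = 0
So g(6) = 0.
By the Sprague-Grundy theorem, the Grundy value of a sum of independent games is the XOR of the component values.
Combined value = 0 XOR 6 XOR 0 = 6.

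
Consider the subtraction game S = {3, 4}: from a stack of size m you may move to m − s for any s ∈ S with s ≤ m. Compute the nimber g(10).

1

Compute g(0), g(1), … for moves {3, 4}:
g(0) = mex{} = 0
g(1) = mex{} = 0
g(2) = mex{} = 0
g(3) = mex{0} = 1
g(4) = mex{0} = 1
g(5) = mex{0} = 1
g(6) = mex{0,1} = 2
g(7) = mex{1} = 0
g(8) = mex{1} = 0
g(9) = mex{1,2} = 0
g(10) = mex{0,2} = 1
So g(10) = 1.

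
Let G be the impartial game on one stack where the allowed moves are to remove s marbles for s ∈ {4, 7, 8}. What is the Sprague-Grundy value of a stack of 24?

Build the Grundy sequence with g(k) = mex{g(k−s) : s ∈ {4, 7, 8}, s ≤ k}:
k:     0  1  2  3  4  5  6  7  8  9 10 11 12 13 14 15 16 17 18 19 20 21 22 23 24
g(k):  0  0  0  0  1  1  1  1  2  2  2  2  0  0  0  0  1  1  1  1  2  2  2  2  0
So g(24) = 0.

0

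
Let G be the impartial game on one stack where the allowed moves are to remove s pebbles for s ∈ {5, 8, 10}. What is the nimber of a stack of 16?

Compute g(0), g(1), … for moves {5, 8, 10}:
k:     0  1  2  3  4  5  6  7  8  9 10 11 12 13 14 15 16
g(k):  0  0  0  0  0  1  1  1  1  1  2  2  2  2  2  0  0
So g(16) = 0.

0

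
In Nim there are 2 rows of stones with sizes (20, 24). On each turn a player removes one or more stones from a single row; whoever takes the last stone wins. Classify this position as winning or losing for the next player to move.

Winning position

Nim-sum: 20 XOR 24 = 12.
The nim-sum is 12 ≠ 0, so this is an N-position: the player to move can win.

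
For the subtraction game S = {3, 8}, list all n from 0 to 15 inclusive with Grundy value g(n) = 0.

Compute g(0), g(1), … for moves {3, 8}:
k:     0  1  2  3  4  5  6  7  8  9 10 11 12 13 14 15
g(k):  0  0  0  1  1  1  0  0  2  1  1  0  0  0  1  1
The P-positions (g = 0) in 0..15 are 0, 1, 2, 6, 7, 11, 12, 13.

0, 1, 2, 6, 7, 11, 12, 13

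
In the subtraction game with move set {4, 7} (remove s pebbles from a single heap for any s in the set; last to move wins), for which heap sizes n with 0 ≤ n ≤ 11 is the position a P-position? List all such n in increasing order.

0, 1, 2, 3, 11

Compute g(0), g(1), … for moves {4, 7}:
g(0) = mex{} = 0
g(1) = mex{} = 0
g(2) = mex{} = 0
g(3) = mex{} = 0
g(4) = mex{0} = 1
g(5) = mex{0} = 1
g(6) = mex{0} = 1
g(7) = mex{0} = 1
g(8) = mex{0,1} = 2
g(9) = mex{0,1} = 2
g(10) = mex{0,1} = 2
g(11) = mex{1} = 0
The P-positions (g = 0) in 0..11 are 0, 1, 2, 3, 11.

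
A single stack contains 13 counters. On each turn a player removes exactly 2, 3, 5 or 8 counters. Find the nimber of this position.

Grundy values for subtraction set {2, 3, 5, 8}:
g(0) = mex{} = 0
g(1) = mex{} = 0
g(2) = mex{0} = 1
g(3) = mex{0} = 1
g(4) = mex{0,1} = 2
g(5) = mex{0,1} = 2
g(6) = mex{0,1,2} = 3
g(7) = mex{1,2} = 0
g(8) = mex{0,1,2,3} = 4
g(9) = mex{0,2,3} = 1
g(10) = mex{0,1,2,4} = 3
g(11) = mex{1,3,4} = 0
g(12) = mex{0,1,2,3} = 4
g(13) = mex{0,2,3,4} = 1
So g(13) = 1.

1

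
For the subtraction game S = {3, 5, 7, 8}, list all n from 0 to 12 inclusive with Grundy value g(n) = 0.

0, 1, 2, 11, 12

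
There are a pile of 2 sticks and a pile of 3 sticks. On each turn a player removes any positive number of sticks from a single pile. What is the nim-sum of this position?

Compute the nim-sum pairwise:
2 ⊕ 3 = 1

1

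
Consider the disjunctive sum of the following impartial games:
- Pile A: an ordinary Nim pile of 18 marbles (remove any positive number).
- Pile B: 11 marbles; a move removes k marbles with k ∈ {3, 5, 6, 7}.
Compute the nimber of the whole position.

18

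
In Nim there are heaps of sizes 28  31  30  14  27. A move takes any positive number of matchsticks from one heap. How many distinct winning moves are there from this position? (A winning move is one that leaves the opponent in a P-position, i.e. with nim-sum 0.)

5

Compute the nim-sum pairwise:
28 XOR 31 = 3
3 XOR 30 = 29
29 XOR 14 = 19
19 XOR 27 = 8
The overall nim-sum is X = 8. A heap of size p has a winning move iff p XOR X < p (reduce it to p XOR X).
  28: 28 XOR 8 = 20 < 28 — winning move (to 20).
  31: 31 XOR 8 = 23 < 31 — winning move (to 23).
  30: 30 XOR 8 = 22 < 30 — winning move (to 22).
  14: 14 XOR 8 = 6 < 14 — winning move (to 6).
  27: 27 XOR 8 = 19 < 27 — winning move (to 19).
That gives 5 winning moves.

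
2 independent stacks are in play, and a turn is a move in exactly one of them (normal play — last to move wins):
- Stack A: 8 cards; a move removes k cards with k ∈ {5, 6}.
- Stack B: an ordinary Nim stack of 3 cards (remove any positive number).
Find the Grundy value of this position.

2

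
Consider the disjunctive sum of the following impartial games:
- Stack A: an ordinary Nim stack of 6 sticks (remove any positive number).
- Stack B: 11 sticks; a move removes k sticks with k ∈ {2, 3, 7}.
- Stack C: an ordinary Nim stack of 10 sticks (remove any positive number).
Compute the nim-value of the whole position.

12

Stack A is a plain Nim stack of size 6, so its Grundy value is 6.
Grundy values for stack B (subtraction set {2, 3, 7}):
k:     0  1  2  3  4  5  6  7  8  9 10 11
g(k):  0  0  1  1  2  0  0  1  1  2  0  0
So g(11) = 0.
Stack C is a plain Nim stack of size 10, so its Grundy value is 10.
By the Sprague-Grundy theorem, the Grundy value of a sum of independent games is the XOR of the component values.
Combined value = 6 XOR 0 XOR 10 = 12.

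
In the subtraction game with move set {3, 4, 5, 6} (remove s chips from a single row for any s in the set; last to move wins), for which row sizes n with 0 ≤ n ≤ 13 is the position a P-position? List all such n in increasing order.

Grundy values for subtraction set {3, 4, 5, 6}:
g(0) = mex{} = 0
g(1) = mex{} = 0
g(2) = mex{} = 0
g(3) = mex{0} = 1
g(4) = mex{0} = 1
g(5) = mex{0} = 1
g(6) = mex{0,1} = 2
g(7) = mex{0,1} = 2
g(8) = mex{0,1} = 2
g(9) = mex{1,2} = 0
g(10) = mex{1,2} = 0
g(11) = mex{1,2} = 0
g(12) = mex{0,2} = 1
g(13) = mex{0,2} = 1
The P-positions (g = 0) in 0..13 are 0, 1, 2, 9, 10, 11.

0, 1, 2, 9, 10, 11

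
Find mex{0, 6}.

1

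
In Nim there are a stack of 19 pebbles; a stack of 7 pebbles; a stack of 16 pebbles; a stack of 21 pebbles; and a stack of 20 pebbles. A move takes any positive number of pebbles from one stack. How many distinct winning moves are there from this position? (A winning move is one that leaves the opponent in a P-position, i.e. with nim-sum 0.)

Nim-sum: 19 ⊕ 7 ⊕ 16 ⊕ 21 ⊕ 20 = 5.
The overall nim-sum is X = 5. A stack of size p has a winning move iff p XOR X < p (reduce it to p XOR X).
  19: 19 XOR 5 = 22 ≥ 19 — no move.
  7: 7 XOR 5 = 2 < 7 — winning move (to 2).
  16: 16 XOR 5 = 21 ≥ 16 — no move.
  21: 21 XOR 5 = 16 < 21 — winning move (to 16).
  20: 20 XOR 5 = 17 < 20 — winning move (to 17).
That gives 3 winning moves.

3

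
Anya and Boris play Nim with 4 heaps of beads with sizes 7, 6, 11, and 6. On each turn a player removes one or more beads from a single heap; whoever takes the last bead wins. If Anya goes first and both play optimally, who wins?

Anya wins

Compute the nim-sum pairwise:
7 XOR 6 = 1
1 XOR 11 = 10
10 XOR 6 = 12
The nim-sum is 12 ≠ 0, so this is an N-position: the player to move can win; Anya has a winning move.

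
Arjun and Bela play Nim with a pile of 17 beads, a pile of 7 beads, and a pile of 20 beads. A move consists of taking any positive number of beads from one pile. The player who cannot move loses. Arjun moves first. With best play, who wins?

Nim-sum: 17 ⊕ 7 ⊕ 20 = 2.
The nim-sum is 2 ≠ 0, so this is an N-position: the player to move can win; Arjun has a winning move.

Arjun wins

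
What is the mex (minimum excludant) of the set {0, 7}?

0 is in the set but 1 is not, so the mex is 1.

1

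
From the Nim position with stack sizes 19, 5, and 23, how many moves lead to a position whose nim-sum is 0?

3

In binary:
  10011  (19)
  00101  (5)
  10111  (23)
  -----
  00001  (1)
The overall nim-sum is X = 1. A stack of size p has a winning move iff p XOR X < p (reduce it to p XOR X).
  19: 19 XOR 1 = 18 < 19 — winning move (to 18).
  5: 5 XOR 1 = 4 < 5 — winning move (to 4).
  23: 23 XOR 1 = 22 < 23 — winning move (to 22).
That gives 3 winning moves.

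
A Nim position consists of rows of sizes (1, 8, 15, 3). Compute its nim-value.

Nim-sum: 1 ⊕ 8 ⊕ 15 ⊕ 3 = 5.

5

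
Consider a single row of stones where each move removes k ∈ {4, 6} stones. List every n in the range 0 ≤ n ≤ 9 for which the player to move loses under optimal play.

0, 1, 2, 3

Build the Grundy sequence with g(k) = mex{g(k−s) : s ∈ {4, 6}, s ≤ k}:
k:     0  1  2  3  4  5  6  7  8  9
g(k):  0  0  0  0  1  1  1  1  2  2
The P-positions (g = 0) in 0..9 are 0, 1, 2, 3.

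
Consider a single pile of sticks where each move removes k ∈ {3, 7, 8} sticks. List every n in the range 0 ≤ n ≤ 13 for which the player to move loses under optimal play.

0, 1, 2, 6, 11, 12

Compute g(0), g(1), … for moves {3, 7, 8}:
g(0) = mex{} = 0
g(1) = mex{} = 0
g(2) = mex{} = 0
g(3) = mex{0} = 1
g(4) = mex{0} = 1
g(5) = mex{0} = 1
g(6) = mex{1} = 0
g(7) = mex{0,1} = 2
g(8) = mex{0,1} = 2
g(9) = mex{0} = 1
g(10) = mex{0,1,2} = 3
g(11) = mex{1,2} = 0
g(12) = mex{1} = 0
g(13) = mex{0,1,3} = 2
The P-positions (g = 0) in 0..13 are 0, 1, 2, 6, 11, 12.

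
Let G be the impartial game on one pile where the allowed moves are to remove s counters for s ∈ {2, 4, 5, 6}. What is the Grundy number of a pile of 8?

0

Build the Grundy sequence with g(k) = mex{g(k−s) : s ∈ {2, 4, 5, 6}, s ≤ k}:
g(0) = mex{} = 0
g(1) = mex{} = 0
g(2) = mex{0} = 1
g(3) = mex{0} = 1
g(4) = mex{0,1} = 2
g(5) = mex{0,1} = 2
g(6) = mex{0,1,2} = 3
g(7) = mex{0,1,2} = 3
g(8) = mex{1,2,3} = 0
So g(8) = 0.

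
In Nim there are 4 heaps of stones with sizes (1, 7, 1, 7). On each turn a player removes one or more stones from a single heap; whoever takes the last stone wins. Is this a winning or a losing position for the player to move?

Losing position

Nim-sum: 1 XOR 7 XOR 1 XOR 7 = 0.
The nim-sum is 0, so this is a P-position: the player to move is in a losing position under optimal play.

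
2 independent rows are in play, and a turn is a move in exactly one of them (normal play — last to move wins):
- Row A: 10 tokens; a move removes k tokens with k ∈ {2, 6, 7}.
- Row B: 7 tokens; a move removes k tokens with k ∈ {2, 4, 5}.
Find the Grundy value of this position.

3

For row A, compute g(0), g(1), … with moves {2, 6, 7}:
k:     0  1  2  3  4  5  6  7  8  9 10
g(k):  0  0  1  1  0  0  1  1  2  0  3
So g(10) = 3.
Build the Grundy sequence for row B with g(k) = mex{g(k−s) : s ∈ {2, 4, 5}, s ≤ k}:
k:     0  1  2  3  4  5  6  7
g(k):  0  0  1  1  2  2  3  0
So g(7) = 0.
By the Sprague-Grundy theorem, the Grundy value of a sum of independent games is the XOR of the component values.
Combined value = 3 XOR 0 = 3.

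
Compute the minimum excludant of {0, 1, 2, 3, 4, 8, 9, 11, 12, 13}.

5

The values 0, 1, 2, 3, 4 are all present; 5 is the first non-negative integer missing from the set.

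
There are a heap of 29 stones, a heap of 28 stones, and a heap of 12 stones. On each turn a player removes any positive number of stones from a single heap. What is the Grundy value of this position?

Compute the nim-sum pairwise:
29 XOR 28 = 1
1 XOR 12 = 13

13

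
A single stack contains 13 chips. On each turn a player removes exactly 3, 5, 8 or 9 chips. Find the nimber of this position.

0

Grundy values for subtraction set {3, 5, 8, 9}:
g(0) = mex{} = 0
g(1) = mex{} = 0
g(2) = mex{} = 0
g(3) = mex{0} = 1
g(4) = mex{0} = 1
g(5) = mex{0} = 1
g(6) = mex{0,1} = 2
g(7) = mex{0,1} = 2
g(8) = mex{0,1} = 2
g(9) = mex{0,1,2} = 3
g(10) = mex{0,1,2} = 3
g(11) = mex{0,1,2} = 3
g(12) = mex{1,2,3} = 0
g(13) = mex{1,2,3} = 0
So g(13) = 0.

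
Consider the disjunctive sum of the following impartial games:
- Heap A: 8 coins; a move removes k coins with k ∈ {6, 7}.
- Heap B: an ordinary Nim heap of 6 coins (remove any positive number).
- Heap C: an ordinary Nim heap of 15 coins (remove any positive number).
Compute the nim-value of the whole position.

Build the Grundy sequence for heap A with g(k) = mex{g(k−s) : s ∈ {6, 7}, s ≤ k}:
g(0) = mex{} = 0
g(1) = mex{} = 0
g(2) = mex{} = 0
g(3) = mex{} = 0
g(4) = mex{} = 0
g(5) = mex{} = 0
g(6) = mex{0} = 1
g(7) = mex{0} = 1
g(8) = mex{0} = 1
So g(8) = 1.
Heap B is a plain Nim heap of size 6, so its Grundy value is 6.
Heap C is a plain Nim heap of size 15, so its Grundy value is 15.
By the Sprague-Grundy theorem, the Grundy value of a sum of independent games is the XOR of the component values.
Combined value = 1 XOR 6 XOR 15 = 8.

8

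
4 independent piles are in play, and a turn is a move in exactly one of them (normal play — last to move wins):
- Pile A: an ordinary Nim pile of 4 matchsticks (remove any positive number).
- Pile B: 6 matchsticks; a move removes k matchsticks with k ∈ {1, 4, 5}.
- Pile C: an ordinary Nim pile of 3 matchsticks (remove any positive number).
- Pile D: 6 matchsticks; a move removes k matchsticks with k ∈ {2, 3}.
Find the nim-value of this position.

5

Pile A is a plain Nim pile of size 4, so its Grundy value is 4.
Build the Grundy sequence for pile B with g(k) = mex{g(k−s) : s ∈ {1, 4, 5}, s ≤ k}:
k:     0  1  2  3  4  5  6
g(k):  0  1  0  1  2  3  2
So g(6) = 2.
Pile C is a plain Nim pile of size 3, so its Grundy value is 3.
For pile D, compute g(0), g(1), … with moves {2, 3}:
k:     0  1  2  3  4  5  6
g(k):  0  0  1  1  2  0  0
So g(6) = 0.
By the Sprague-Grundy theorem, the Grundy value of a sum of independent games is the XOR of the component values.
Combined value = 4 ⊕ 2 ⊕ 3 ⊕ 0 = 5.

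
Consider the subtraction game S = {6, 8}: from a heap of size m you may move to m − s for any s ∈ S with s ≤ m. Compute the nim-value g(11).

1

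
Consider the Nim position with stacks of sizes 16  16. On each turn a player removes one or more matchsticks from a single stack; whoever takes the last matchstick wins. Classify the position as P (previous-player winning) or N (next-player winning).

P-position

Write each in binary and XOR column by column:
  10000  (16)
  10000  (16)
  -----
  00000  (0)
The nim-sum is 0, so this is a P-position: the player to move is in a losing position under optimal play.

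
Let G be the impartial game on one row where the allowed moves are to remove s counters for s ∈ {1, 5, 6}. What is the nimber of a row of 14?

Build the Grundy sequence with g(k) = mex{g(k−s) : s ∈ {1, 5, 6}, s ≤ k}:
g(0) = mex{} = 0
g(1) = mex{0} = 1
g(2) = mex{1} = 0
g(3) = mex{0} = 1
g(4) = mex{1} = 0
g(5) = mex{0} = 1
g(6) = mex{0,1} = 2
g(7) = mex{0,1,2} = 3
g(8) = mex{0,1,3} = 2
g(9) = mex{0,1,2} = 3
g(10) = mex{0,1,3} = 2
g(11) = mex{1,2} = 0
g(12) = mex{0,2,3} = 1
g(13) = mex{1,2,3} = 0
g(14) = mex{0,2,3} = 1
So g(14) = 1.

1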